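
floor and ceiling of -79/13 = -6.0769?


-79/13 = -6.0769
floor = -7
ceil = -6

floor = -7, ceil = -6


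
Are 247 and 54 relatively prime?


Euclidean algorithm:
247 = 4 * 54 + 31
54 = 1 * 31 + 23
31 = 1 * 23 + 8
23 = 2 * 8 + 7
8 = 1 * 7 + 1
7 = 7 * 1 + 0
GCD(247, 54) = 1

Yes, coprime (GCD = 1)


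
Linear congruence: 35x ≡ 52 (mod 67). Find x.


GCD(35, 67) = 1, unique solution
a^(-1) mod 67 = 23
x = 23 * 52 mod 67 = 57

x ≡ 57 (mod 67)


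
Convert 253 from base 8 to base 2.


253 (base 8) = 171 (decimal)
171 (decimal) = 10101011 (base 2)


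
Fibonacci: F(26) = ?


Sequence: 1, 1, 2, 3, 5, 8, 13, 21, 34, 55, 89, 144, 233, 377, 610, 987, 1597, 2584, 4181, 6765, 10946, 17711, 28657, 46368, 75025, 121393
F(26) = 121393


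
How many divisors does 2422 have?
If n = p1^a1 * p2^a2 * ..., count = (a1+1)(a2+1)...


2422 = 2^1 × 7^1 × 173^1
d(2422) = (1+1) × (1+1) × (1+1) = 8

8 divisors


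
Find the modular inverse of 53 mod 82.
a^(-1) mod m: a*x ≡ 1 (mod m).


Use the extended Euclidean algorithm on (82, 53); each row r = 82*s + 53*t:
r=82, s=1, t=0
r=53, s=0, t=1
q=1: r=29, s=1, t=-1   [82*(1) + 53*(-1) = 29]
q=1: r=24, s=-1, t=2   [82*(-1) + 53*(2) = 24]
q=1: r=5, s=2, t=-3   [82*(2) + 53*(-3) = 5]
q=4: r=4, s=-9, t=14   [82*(-9) + 53*(14) = 4]
q=1: r=1, s=11, t=-17   [82*(11) + 53*(-17) = 1]
q=4: r=0, s=-53, t=82   [82*(-53) + 53*(82) = 0]
GCD = 1 with t = -17, so 53*(-17) ≡ 1 (mod 82)
Inverse = -17 mod 82 = 65
Check: 53 * 65 = 3445 ≡ 1 (mod 82)

53^(-1) ≡ 65 (mod 82)


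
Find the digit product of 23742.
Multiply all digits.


2 × 3 × 7 × 4 × 2 = 336


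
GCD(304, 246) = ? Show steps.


304 = 1 * 246 + 58
246 = 4 * 58 + 14
58 = 4 * 14 + 2
14 = 7 * 2 + 0
GCD = 2


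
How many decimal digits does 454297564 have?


454297564 has 9 digits in base 10
floor(log10(454297564)) + 1 = floor(8.6573) + 1 = 9

9 digits (base 10)


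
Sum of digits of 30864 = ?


3 + 0 + 8 + 6 + 4 = 21


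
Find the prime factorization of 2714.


2714 / 2 = 1357
1357 / 23 = 59
59 / 59 = 1
2714 = 2 × 23 × 59


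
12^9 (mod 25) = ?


12^1 mod 25 = 12
12^2 mod 25 = 19
12^3 mod 25 = 3
12^4 mod 25 = 11
12^5 mod 25 = 7
12^6 mod 25 = 9
12^7 mod 25 = 8
12^8 mod 25 = 21
12^9 mod 25 = 2


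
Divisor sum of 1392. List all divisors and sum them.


Divisors of 1392: 1, 2, 3, 4, 6, 8, 12, 16, 24, 29, 48, 58, 87, 116, 174, 232, 348, 464, 696, 1392
Sum = 1 + 2 + 3 + 4 + 6 + 8 + 12 + 16 + 24 + 29 + 48 + 58 + 87 + 116 + 174 + 232 + 348 + 464 + 696 + 1392 = 3720

σ(1392) = 3720


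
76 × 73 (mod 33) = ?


76 × 73 = 5548
5548 mod 33 = 4


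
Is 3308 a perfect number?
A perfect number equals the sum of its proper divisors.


Proper divisors of 3308: 1, 2, 4, 827, 1654
Sum = 1 + 2 + 4 + 827 + 1654 = 2488

No, 3308 is not perfect (2488 ≠ 3308)


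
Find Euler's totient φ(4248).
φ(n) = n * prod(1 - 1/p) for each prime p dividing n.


4248 = 2^3 × 3^2 × 59
Prime factors: 2, 3, 59
φ(4248) = 4248 × (1-1/2) × (1-1/3) × (1-1/59)
= 4248 × 1/2 × 2/3 × 58/59 = 1392

φ(4248) = 1392


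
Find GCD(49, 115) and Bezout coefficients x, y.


Tabular extended Euclidean (each row: r = 49*s + 115*t):
r=49, s=1, t=0
r=115, s=0, t=1
q=0: r=49, s=1, t=0   [49*(1) + 115*(0) = 49]
q=2: r=17, s=-2, t=1   [49*(-2) + 115*(1) = 17]
q=2: r=15, s=5, t=-2   [49*(5) + 115*(-2) = 15]
q=1: r=2, s=-7, t=3   [49*(-7) + 115*(3) = 2]
q=7: r=1, s=54, t=-23   [49*(54) + 115*(-23) = 1]
q=2: r=0, s=-115, t=49   [49*(-115) + 115*(49) = 0]
GCD = 1; from the row with r=1: x=54, y=-23
Check: 49*(54) + 115*(-23) = 2646 - 2645 = 1

GCD = 1, x = 54, y = -23


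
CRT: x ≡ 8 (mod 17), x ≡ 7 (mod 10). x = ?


M = 17*10 = 170
M1 = M/17 = 10, M2 = M/10 = 17
M1^(-1) mod 17 = 12, M2^(-1) mod 10 = 3
x = 8*10*12 + 7*17*3 = 1317
1317 mod 170 = 127
Check: 127 mod 17 = 8 ✓, 127 mod 10 = 7 ✓

x ≡ 127 (mod 170)


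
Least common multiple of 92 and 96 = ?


GCD(92, 96) = 4
LCM = 92*96/4 = 8832/4 = 2208

LCM = 2208


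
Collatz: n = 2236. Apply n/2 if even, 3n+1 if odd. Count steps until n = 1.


2236 → 1118 → 559 → 1678 → 839 → 2518 → 1259 → 3778 → 1889 → 5668 → 2834 → 1417 → 4252 → 2126 → 1063 → 3190 → 1595 → 4786 → 2393 → 7180 → 3590 → 1795 → 5386 → 2693 → 8080 → 4040 → 2020 → 1010 → 505 → 1516 → 758 → 379 → 1138 → 569 → 1708 → 854 → 427 → 1282 → 641 → 1924 → 962 → 481 → 1444 → 722 → 361 → 1084 → 542 → 271 → 814 → 407 → 1222 → 611 → 1834 → 917 → 2752 → 1376 → 688 → 344 → 172 → 86 → 43 → 130 → 65 → 196 → 98 → 49 → 148 → 74 → 37 → 112 → 56 → 28 → 14 → 7 → 22 → 11 → 34 → 17 → 52 → 26 → 13 → 40 → 20 → 10 → 5 → 16 → 8 → 4 → 2 → 1
Total steps = 89

89 steps


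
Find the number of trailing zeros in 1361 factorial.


floor(1361/5) = 272
floor(1361/25) = 54
floor(1361/125) = 10
floor(1361/625) = 2
Total = 338

338 trailing zeros


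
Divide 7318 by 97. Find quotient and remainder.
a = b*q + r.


7318 = 97 * 75 + 43
Check: 7275 + 43 = 7318

q = 75, r = 43


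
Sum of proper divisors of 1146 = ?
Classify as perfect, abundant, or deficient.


Proper divisors: 1, 2, 3, 6, 191, 382, 573
Sum = 1 + 2 + 3 + 6 + 191 + 382 + 573 = 1158
1158 > 1146 → abundant

s(1146) = 1158 (abundant)


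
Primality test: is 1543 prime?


Check divisors up to sqrt(1543) = 39.2810
No divisors found.
1543 is prime.

Yes, 1543 is prime


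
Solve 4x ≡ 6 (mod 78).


GCD(4, 78) = 2 divides 6
Divide: 2x ≡ 3 (mod 39)
x ≡ 21 (mod 39)


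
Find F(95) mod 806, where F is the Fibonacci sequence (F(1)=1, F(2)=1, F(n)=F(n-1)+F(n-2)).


F(k) mod 806 for k=1..95:
1, 1, 2, 3, 5, 8, 13, 21, 34, 55, 89, 144, 233, 377, 610, 181, 791, 166, 151, 317, 468, 785, 447, 426, 67, 493, 560, 247, 1, 248, 249, 497, 746, 437, 377, 8, 385, 393, 778, 365, 337, 702, 233, 129, 362, 491, 47, 538, 585, 317, 96, 413, 509, 116, 625, 741, 560, 495, 249, 744, 187, 125, 312, 437, 749, 380, 323, 703, 220, 117, 337, 454, 791, 439, 424, 57, 481, 538, 213, 751, 158, 103, 261, 364, 625, 183, 2, 185, 187, 372, 559, 125, 684, 3, 687
F(95) mod 806 = 687


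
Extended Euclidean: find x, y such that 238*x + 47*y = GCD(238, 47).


Tabular extended Euclidean (each row: r = 238*s + 47*t):
r=238, s=1, t=0
r=47, s=0, t=1
q=5: r=3, s=1, t=-5   [238*(1) + 47*(-5) = 3]
q=15: r=2, s=-15, t=76   [238*(-15) + 47*(76) = 2]
q=1: r=1, s=16, t=-81   [238*(16) + 47*(-81) = 1]
q=2: r=0, s=-47, t=238   [238*(-47) + 47*(238) = 0]
GCD = 1; from the row with r=1: x=16, y=-81
Check: 238*(16) + 47*(-81) = 3808 - 3807 = 1

GCD = 1, x = 16, y = -81


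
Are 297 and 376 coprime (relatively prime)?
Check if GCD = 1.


Euclidean algorithm:
376 = 1 * 297 + 79
297 = 3 * 79 + 60
79 = 1 * 60 + 19
60 = 3 * 19 + 3
19 = 6 * 3 + 1
3 = 3 * 1 + 0
GCD(297, 376) = 1

Yes, coprime (GCD = 1)


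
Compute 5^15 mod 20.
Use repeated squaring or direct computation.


5^1 mod 20 = 5
5^2 mod 20 = 5
5^3 mod 20 = 5
5^4 mod 20 = 5
5^5 mod 20 = 5
5^6 mod 20 = 5
5^7 mod 20 = 5
5^8 mod 20 = 5
5^9 mod 20 = 5
5^10 mod 20 = 5
5^11 mod 20 = 5
5^12 mod 20 = 5
5^13 mod 20 = 5
5^14 mod 20 = 5
5^15 mod 20 = 5


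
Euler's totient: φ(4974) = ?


4974 = 2 × 3 × 829
Prime factors: 2, 3, 829
φ(4974) = 4974 × (1-1/2) × (1-1/3) × (1-1/829)
= 4974 × 1/2 × 2/3 × 828/829 = 1656

φ(4974) = 1656


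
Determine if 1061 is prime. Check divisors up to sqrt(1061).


Check divisors up to sqrt(1061) = 32.5730
No divisors found.
1061 is prime.

Yes, 1061 is prime


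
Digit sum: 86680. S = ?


8 + 6 + 6 + 8 + 0 = 28


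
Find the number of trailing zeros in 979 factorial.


floor(979/5) = 195
floor(979/25) = 39
floor(979/125) = 7
floor(979/625) = 1
Total = 242

242 trailing zeros


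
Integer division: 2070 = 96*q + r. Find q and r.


2070 = 96 * 21 + 54
Check: 2016 + 54 = 2070

q = 21, r = 54


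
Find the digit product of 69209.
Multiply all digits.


6 × 9 × 2 × 0 × 9 = 0


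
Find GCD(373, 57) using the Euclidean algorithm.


373 = 6 * 57 + 31
57 = 1 * 31 + 26
31 = 1 * 26 + 5
26 = 5 * 5 + 1
5 = 5 * 1 + 0
GCD = 1


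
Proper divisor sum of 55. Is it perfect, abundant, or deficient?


Proper divisors: 1, 5, 11
Sum = 1 + 5 + 11 = 17
17 < 55 → deficient

s(55) = 17 (deficient)


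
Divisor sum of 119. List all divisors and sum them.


Divisors of 119: 1, 7, 17, 119
Sum = 1 + 7 + 17 + 119 = 144

σ(119) = 144


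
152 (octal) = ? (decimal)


152 (base 8) = 106 (decimal)
106 (decimal) = 106 (base 10)


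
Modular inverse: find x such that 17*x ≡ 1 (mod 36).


Use the extended Euclidean algorithm on (36, 17); each row r = 36*s + 17*t:
r=36, s=1, t=0
r=17, s=0, t=1
q=2: r=2, s=1, t=-2   [36*(1) + 17*(-2) = 2]
q=8: r=1, s=-8, t=17   [36*(-8) + 17*(17) = 1]
q=2: r=0, s=17, t=-36   [36*(17) + 17*(-36) = 0]
GCD = 1 with t = 17, so 17*(17) ≡ 1 (mod 36)
Inverse = 17 mod 36 = 17
Check: 17 * 17 = 289 ≡ 1 (mod 36)

17^(-1) ≡ 17 (mod 36)


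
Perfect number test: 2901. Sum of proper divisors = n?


Proper divisors of 2901: 1, 3, 967
Sum = 1 + 3 + 967 = 971

No, 2901 is not perfect (971 ≠ 2901)


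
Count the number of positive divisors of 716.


716 = 2^2 × 179^1
d(716) = (2+1) × (1+1) = 6

6 divisors


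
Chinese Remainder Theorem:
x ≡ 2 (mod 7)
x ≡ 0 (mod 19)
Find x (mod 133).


M = 7*19 = 133
M1 = M/7 = 19, M2 = M/19 = 7
M1^(-1) mod 7 = 3, M2^(-1) mod 19 = 11
x = 2*19*3 + 0*7*11 = 114
114 mod 133 = 114
Check: 114 mod 7 = 2 ✓, 114 mod 19 = 0 ✓

x ≡ 114 (mod 133)


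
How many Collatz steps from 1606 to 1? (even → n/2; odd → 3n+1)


1606 → 803 → 2410 → 1205 → 3616 → 1808 → 904 → 452 → 226 → 113 → 340 → 170 → 85 → 256 → 128 → 64 → 32 → 16 → 8 → 4 → 2 → 1
Total steps = 21

21 steps


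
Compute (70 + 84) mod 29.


70 + 84 = 154
154 mod 29 = 9


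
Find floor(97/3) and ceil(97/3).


97/3 = 32.3333
floor = 32
ceil = 33

floor = 32, ceil = 33


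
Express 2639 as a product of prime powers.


2639 / 7 = 377
377 / 13 = 29
29 / 29 = 1
2639 = 7 × 13 × 29


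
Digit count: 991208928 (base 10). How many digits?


991208928 has 9 digits in base 10
floor(log10(991208928)) + 1 = floor(8.9962) + 1 = 9

9 digits (base 10)


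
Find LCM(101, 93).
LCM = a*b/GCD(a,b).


GCD(101, 93) = 1
LCM = 101*93/1 = 9393/1 = 9393

LCM = 9393


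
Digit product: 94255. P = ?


9 × 4 × 2 × 5 × 5 = 1800


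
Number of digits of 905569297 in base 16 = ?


905569297 in base 16 = 35F9E411
Number of digits = 8

8 digits (base 16)


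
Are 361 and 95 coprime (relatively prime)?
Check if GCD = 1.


Euclidean algorithm:
361 = 3 * 95 + 76
95 = 1 * 76 + 19
76 = 4 * 19 + 0
GCD(361, 95) = 19

No, not coprime (GCD = 19)


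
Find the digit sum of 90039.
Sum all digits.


9 + 0 + 0 + 3 + 9 = 21


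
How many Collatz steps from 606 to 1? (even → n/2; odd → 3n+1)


606 → 303 → 910 → 455 → 1366 → 683 → 2050 → 1025 → 3076 → 1538 → 769 → 2308 → 1154 → 577 → 1732 → 866 → 433 → 1300 → 650 → 325 → 976 → 488 → 244 → 122 → 61 → 184 → 92 → 46 → 23 → 70 → 35 → 106 → 53 → 160 → 80 → 40 → 20 → 10 → 5 → 16 → 8 → 4 → 2 → 1
Total steps = 43

43 steps


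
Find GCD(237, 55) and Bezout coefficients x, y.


Tabular extended Euclidean (each row: r = 237*s + 55*t):
r=237, s=1, t=0
r=55, s=0, t=1
q=4: r=17, s=1, t=-4   [237*(1) + 55*(-4) = 17]
q=3: r=4, s=-3, t=13   [237*(-3) + 55*(13) = 4]
q=4: r=1, s=13, t=-56   [237*(13) + 55*(-56) = 1]
q=4: r=0, s=-55, t=237   [237*(-55) + 55*(237) = 0]
GCD = 1; from the row with r=1: x=13, y=-56
Check: 237*(13) + 55*(-56) = 3081 - 3080 = 1

GCD = 1, x = 13, y = -56


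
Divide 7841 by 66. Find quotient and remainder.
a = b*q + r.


7841 = 66 * 118 + 53
Check: 7788 + 53 = 7841

q = 118, r = 53


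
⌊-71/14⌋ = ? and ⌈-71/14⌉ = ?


-71/14 = -5.0714
floor = -6
ceil = -5

floor = -6, ceil = -5


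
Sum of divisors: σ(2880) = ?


Divisors of 2880: 1, 2, 3, 4, 5, 6, 8, 9, 10, 12, 15, 16, 18, 20, 24, 30, 32, 36, 40, 45, 48, 60, 64, 72, 80, 90, 96, 120, 144, 160, 180, 192, 240, 288, 320, 360, 480, 576, 720, 960, 1440, 2880
Sum = 1 + 2 + 3 + 4 + 5 + 6 + 8 + 9 + 10 + 12 + 15 + 16 + 18 + 20 + 24 + 30 + 32 + 36 + 40 + 45 + 48 + 60 + 64 + 72 + 80 + 90 + 96 + 120 + 144 + 160 + 180 + 192 + 240 + 288 + 320 + 360 + 480 + 576 + 720 + 960 + 1440 + 2880 = 9906

σ(2880) = 9906


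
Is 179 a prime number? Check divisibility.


Check divisors up to sqrt(179) = 13.3791
No divisors found.
179 is prime.

Yes, 179 is prime


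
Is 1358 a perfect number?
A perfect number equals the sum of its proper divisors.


Proper divisors of 1358: 1, 2, 7, 14, 97, 194, 679
Sum = 1 + 2 + 7 + 14 + 97 + 194 + 679 = 994

No, 1358 is not perfect (994 ≠ 1358)


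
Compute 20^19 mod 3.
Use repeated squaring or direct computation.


20^1 mod 3 = 2
20^2 mod 3 = 1
20^3 mod 3 = 2
20^4 mod 3 = 1
20^5 mod 3 = 2
20^6 mod 3 = 1
20^7 mod 3 = 2
20^8 mod 3 = 1
20^9 mod 3 = 2
20^10 mod 3 = 1
20^11 mod 3 = 2
20^12 mod 3 = 1
20^13 mod 3 = 2
20^14 mod 3 = 1
20^15 mod 3 = 2
20^16 mod 3 = 1
20^17 mod 3 = 2
20^18 mod 3 = 1
20^19 mod 3 = 2


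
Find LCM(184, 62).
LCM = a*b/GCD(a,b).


GCD(184, 62) = 2
LCM = 184*62/2 = 11408/2 = 5704

LCM = 5704


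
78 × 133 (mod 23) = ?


78 × 133 = 10374
10374 mod 23 = 1


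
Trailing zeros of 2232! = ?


floor(2232/5) = 446
floor(2232/25) = 89
floor(2232/125) = 17
floor(2232/625) = 3
Total = 555

555 trailing zeros


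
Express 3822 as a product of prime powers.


3822 / 2 = 1911
1911 / 3 = 637
637 / 7 = 91
91 / 7 = 13
13 / 13 = 1
3822 = 2 × 3 × 7^2 × 13


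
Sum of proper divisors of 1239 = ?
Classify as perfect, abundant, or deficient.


Proper divisors: 1, 3, 7, 21, 59, 177, 413
Sum = 1 + 3 + 7 + 21 + 59 + 177 + 413 = 681
681 < 1239 → deficient

s(1239) = 681 (deficient)


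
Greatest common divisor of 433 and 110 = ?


433 = 3 * 110 + 103
110 = 1 * 103 + 7
103 = 14 * 7 + 5
7 = 1 * 5 + 2
5 = 2 * 2 + 1
2 = 2 * 1 + 0
GCD = 1


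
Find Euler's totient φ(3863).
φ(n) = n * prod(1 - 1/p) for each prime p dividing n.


3863 = 3863
Prime factors: 3863
φ(3863) = 3863 × (1-1/3863)
= 3863 × 3862/3863 = 3862

φ(3863) = 3862


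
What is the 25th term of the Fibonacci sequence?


Sequence: 1, 1, 2, 3, 5, 8, 13, 21, 34, 55, 89, 144, 233, 377, 610, 987, 1597, 2584, 4181, 6765, 10946, 17711, 28657, 46368, 75025
F(25) = 75025


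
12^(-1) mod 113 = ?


Use the extended Euclidean algorithm on (113, 12); each row r = 113*s + 12*t:
r=113, s=1, t=0
r=12, s=0, t=1
q=9: r=5, s=1, t=-9   [113*(1) + 12*(-9) = 5]
q=2: r=2, s=-2, t=19   [113*(-2) + 12*(19) = 2]
q=2: r=1, s=5, t=-47   [113*(5) + 12*(-47) = 1]
q=2: r=0, s=-12, t=113   [113*(-12) + 12*(113) = 0]
GCD = 1 with t = -47, so 12*(-47) ≡ 1 (mod 113)
Inverse = -47 mod 113 = 66
Check: 12 * 66 = 792 ≡ 1 (mod 113)

12^(-1) ≡ 66 (mod 113)


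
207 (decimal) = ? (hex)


207 (base 10) = 207 (decimal)
207 (decimal) = CF (base 16)


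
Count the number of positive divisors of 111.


111 = 3^1 × 37^1
d(111) = (1+1) × (1+1) = 4

4 divisors


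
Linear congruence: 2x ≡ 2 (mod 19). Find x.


GCD(2, 19) = 1, unique solution
a^(-1) mod 19 = 10
x = 10 * 2 mod 19 = 1

x ≡ 1 (mod 19)


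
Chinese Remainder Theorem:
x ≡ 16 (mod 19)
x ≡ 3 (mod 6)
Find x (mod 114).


M = 19*6 = 114
M1 = M/19 = 6, M2 = M/6 = 19
M1^(-1) mod 19 = 16, M2^(-1) mod 6 = 1
x = 16*6*16 + 3*19*1 = 1593
1593 mod 114 = 111
Check: 111 mod 19 = 16 ✓, 111 mod 6 = 3 ✓

x ≡ 111 (mod 114)


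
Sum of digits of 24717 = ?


2 + 4 + 7 + 1 + 7 = 21


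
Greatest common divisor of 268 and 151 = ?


268 = 1 * 151 + 117
151 = 1 * 117 + 34
117 = 3 * 34 + 15
34 = 2 * 15 + 4
15 = 3 * 4 + 3
4 = 1 * 3 + 1
3 = 3 * 1 + 0
GCD = 1


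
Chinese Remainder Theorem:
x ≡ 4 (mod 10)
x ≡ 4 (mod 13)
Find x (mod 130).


M = 10*13 = 130
M1 = M/10 = 13, M2 = M/13 = 10
M1^(-1) mod 10 = 7, M2^(-1) mod 13 = 4
x = 4*13*7 + 4*10*4 = 524
524 mod 130 = 4
Check: 4 mod 10 = 4 ✓, 4 mod 13 = 4 ✓

x ≡ 4 (mod 130)


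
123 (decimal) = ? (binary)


123 (base 10) = 123 (decimal)
123 (decimal) = 1111011 (base 2)


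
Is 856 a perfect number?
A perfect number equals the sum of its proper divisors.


Proper divisors of 856: 1, 2, 4, 8, 107, 214, 428
Sum = 1 + 2 + 4 + 8 + 107 + 214 + 428 = 764

No, 856 is not perfect (764 ≠ 856)


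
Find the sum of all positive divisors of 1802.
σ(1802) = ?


Divisors of 1802: 1, 2, 17, 34, 53, 106, 901, 1802
Sum = 1 + 2 + 17 + 34 + 53 + 106 + 901 + 1802 = 2916

σ(1802) = 2916


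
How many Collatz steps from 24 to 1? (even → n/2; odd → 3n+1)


24 → 12 → 6 → 3 → 10 → 5 → 16 → 8 → 4 → 2 → 1
Total steps = 10

10 steps


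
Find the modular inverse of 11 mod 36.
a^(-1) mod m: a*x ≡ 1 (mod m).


Use the extended Euclidean algorithm on (36, 11); each row r = 36*s + 11*t:
r=36, s=1, t=0
r=11, s=0, t=1
q=3: r=3, s=1, t=-3   [36*(1) + 11*(-3) = 3]
q=3: r=2, s=-3, t=10   [36*(-3) + 11*(10) = 2]
q=1: r=1, s=4, t=-13   [36*(4) + 11*(-13) = 1]
q=2: r=0, s=-11, t=36   [36*(-11) + 11*(36) = 0]
GCD = 1 with t = -13, so 11*(-13) ≡ 1 (mod 36)
Inverse = -13 mod 36 = 23
Check: 11 * 23 = 253 ≡ 1 (mod 36)

11^(-1) ≡ 23 (mod 36)


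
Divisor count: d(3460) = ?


3460 = 2^2 × 5^1 × 173^1
d(3460) = (2+1) × (1+1) × (1+1) = 12

12 divisors


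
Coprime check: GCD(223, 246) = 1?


Euclidean algorithm:
246 = 1 * 223 + 23
223 = 9 * 23 + 16
23 = 1 * 16 + 7
16 = 2 * 7 + 2
7 = 3 * 2 + 1
2 = 2 * 1 + 0
GCD(223, 246) = 1

Yes, coprime (GCD = 1)


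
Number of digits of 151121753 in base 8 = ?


151121753 in base 8 = 1100367531
Number of digits = 10

10 digits (base 8)


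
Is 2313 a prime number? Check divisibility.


2313 / 3 = 771 (exact division)
2313 is NOT prime.

No, 2313 is not prime


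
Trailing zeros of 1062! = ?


floor(1062/5) = 212
floor(1062/25) = 42
floor(1062/125) = 8
floor(1062/625) = 1
Total = 263

263 trailing zeros


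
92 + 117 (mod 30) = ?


92 + 117 = 209
209 mod 30 = 29


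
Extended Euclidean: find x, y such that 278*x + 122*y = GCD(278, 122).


Tabular extended Euclidean (each row: r = 278*s + 122*t):
r=278, s=1, t=0
r=122, s=0, t=1
q=2: r=34, s=1, t=-2   [278*(1) + 122*(-2) = 34]
q=3: r=20, s=-3, t=7   [278*(-3) + 122*(7) = 20]
q=1: r=14, s=4, t=-9   [278*(4) + 122*(-9) = 14]
q=1: r=6, s=-7, t=16   [278*(-7) + 122*(16) = 6]
q=2: r=2, s=18, t=-41   [278*(18) + 122*(-41) = 2]
q=3: r=0, s=-61, t=139   [278*(-61) + 122*(139) = 0]
GCD = 2; from the row with r=2: x=18, y=-41
Check: 278*(18) + 122*(-41) = 5004 - 5002 = 2

GCD = 2, x = 18, y = -41


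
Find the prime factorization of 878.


878 / 2 = 439
439 / 439 = 1
878 = 2 × 439


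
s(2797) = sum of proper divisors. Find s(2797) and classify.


Proper divisors: 1
Sum = 1 = 1
1 < 2797 → deficient

s(2797) = 1 (deficient)


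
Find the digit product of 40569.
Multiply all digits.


4 × 0 × 5 × 6 × 9 = 0


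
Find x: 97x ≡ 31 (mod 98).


GCD(97, 98) = 1, unique solution
a^(-1) mod 98 = 97
x = 97 * 31 mod 98 = 67

x ≡ 67 (mod 98)


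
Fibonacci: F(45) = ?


Sequence: 1, 1, 2, 3, 5, 8, 13, 21, 34, 55, 89, 144, 233, 377, 610, 987, 1597, 2584, 4181, 6765, 10946, 17711, 28657, 46368, 75025, 121393, 196418, 317811, 514229, 832040, 1346269, 2178309, 3524578, 5702887, 9227465, 14930352, 24157817, 39088169, 63245986, 102334155, 165580141, 267914296, 433494437, 701408733, 1134903170
F(45) = 1134903170


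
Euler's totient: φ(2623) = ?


2623 = 43 × 61
Prime factors: 43, 61
φ(2623) = 2623 × (1-1/43) × (1-1/61)
= 2623 × 42/43 × 60/61 = 2520

φ(2623) = 2520


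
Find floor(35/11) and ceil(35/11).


35/11 = 3.1818
floor = 3
ceil = 4

floor = 3, ceil = 4


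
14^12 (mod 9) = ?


14^1 mod 9 = 5
14^2 mod 9 = 7
14^3 mod 9 = 8
14^4 mod 9 = 4
14^5 mod 9 = 2
14^6 mod 9 = 1
14^7 mod 9 = 5
14^8 mod 9 = 7
14^9 mod 9 = 8
14^10 mod 9 = 4
14^11 mod 9 = 2
14^12 mod 9 = 1


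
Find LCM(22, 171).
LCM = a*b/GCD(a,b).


GCD(22, 171) = 1
LCM = 22*171/1 = 3762/1 = 3762

LCM = 3762


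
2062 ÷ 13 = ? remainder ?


2062 = 13 * 158 + 8
Check: 2054 + 8 = 2062

q = 158, r = 8


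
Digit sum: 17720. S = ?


1 + 7 + 7 + 2 + 0 = 17


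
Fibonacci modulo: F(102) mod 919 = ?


F(k) mod 919 for k=1..102:
1, 1, 2, 3, 5, 8, 13, 21, 34, 55, 89, 144, 233, 377, 610, 68, 678, 746, 505, 332, 837, 250, 168, 418, 586, 85, 671, 756, 508, 345, 853, 279, 213, 492, 705, 278, 64, 342, 406, 748, 235, 64, 299, 363, 662, 106, 768, 874, 723, 678, 482, 241, 723, 45, 768, 813, 662, 556, 299, 855, 235, 171, 406, 577, 64, 641, 705, 427, 213, 640, 853, 574, 508, 163, 671, 834, 586, 501, 168, 669, 837, 587, 505, 173, 678, 851, 610, 542, 233, 775, 89, 864, 34, 898, 13, 911, 5, 916, 2, 918, 1, 0
F(102) mod 919 = 0


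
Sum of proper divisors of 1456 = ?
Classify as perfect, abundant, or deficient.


Proper divisors: 1, 2, 4, 7, 8, 13, 14, 16, 26, 28, 52, 56, 91, 104, 112, 182, 208, 364, 728
Sum = 1 + 2 + 4 + 7 + 8 + 13 + 14 + 16 + 26 + 28 + 52 + 56 + 91 + 104 + 112 + 182 + 208 + 364 + 728 = 2016
2016 > 1456 → abundant

s(1456) = 2016 (abundant)


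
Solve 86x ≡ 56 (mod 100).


GCD(86, 100) = 2 divides 56
Divide: 43x ≡ 28 (mod 50)
x ≡ 46 (mod 50)


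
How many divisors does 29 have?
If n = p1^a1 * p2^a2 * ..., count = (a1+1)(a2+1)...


29 = 29^1
d(29) = (1+1) = 2

2 divisors


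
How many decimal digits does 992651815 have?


992651815 has 9 digits in base 10
floor(log10(992651815)) + 1 = floor(8.9968) + 1 = 9

9 digits (base 10)


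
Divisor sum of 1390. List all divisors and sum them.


Divisors of 1390: 1, 2, 5, 10, 139, 278, 695, 1390
Sum = 1 + 2 + 5 + 10 + 139 + 278 + 695 + 1390 = 2520

σ(1390) = 2520


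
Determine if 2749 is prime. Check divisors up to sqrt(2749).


Check divisors up to sqrt(2749) = 52.4309
No divisors found.
2749 is prime.

Yes, 2749 is prime


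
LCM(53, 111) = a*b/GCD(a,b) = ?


GCD(53, 111) = 1
LCM = 53*111/1 = 5883/1 = 5883

LCM = 5883


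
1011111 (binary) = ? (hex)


1011111 (base 2) = 95 (decimal)
95 (decimal) = 5F (base 16)


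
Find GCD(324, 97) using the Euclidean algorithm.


324 = 3 * 97 + 33
97 = 2 * 33 + 31
33 = 1 * 31 + 2
31 = 15 * 2 + 1
2 = 2 * 1 + 0
GCD = 1


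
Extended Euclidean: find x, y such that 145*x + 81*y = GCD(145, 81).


Tabular extended Euclidean (each row: r = 145*s + 81*t):
r=145, s=1, t=0
r=81, s=0, t=1
q=1: r=64, s=1, t=-1   [145*(1) + 81*(-1) = 64]
q=1: r=17, s=-1, t=2   [145*(-1) + 81*(2) = 17]
q=3: r=13, s=4, t=-7   [145*(4) + 81*(-7) = 13]
q=1: r=4, s=-5, t=9   [145*(-5) + 81*(9) = 4]
q=3: r=1, s=19, t=-34   [145*(19) + 81*(-34) = 1]
q=4: r=0, s=-81, t=145   [145*(-81) + 81*(145) = 0]
GCD = 1; from the row with r=1: x=19, y=-34
Check: 145*(19) + 81*(-34) = 2755 - 2754 = 1

GCD = 1, x = 19, y = -34


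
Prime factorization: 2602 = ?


2602 / 2 = 1301
1301 / 1301 = 1
2602 = 2 × 1301


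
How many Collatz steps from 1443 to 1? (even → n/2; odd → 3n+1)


1443 → 4330 → 2165 → 6496 → 3248 → 1624 → 812 → 406 → 203 → 610 → 305 → 916 → 458 → 229 → 688 → 344 → 172 → 86 → 43 → 130 → 65 → 196 → 98 → 49 → 148 → 74 → 37 → 112 → 56 → 28 → 14 → 7 → 22 → 11 → 34 → 17 → 52 → 26 → 13 → 40 → 20 → 10 → 5 → 16 → 8 → 4 → 2 → 1
Total steps = 47

47 steps


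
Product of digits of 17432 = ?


1 × 7 × 4 × 3 × 2 = 168


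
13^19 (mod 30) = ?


13^1 mod 30 = 13
13^2 mod 30 = 19
13^3 mod 30 = 7
13^4 mod 30 = 1
13^5 mod 30 = 13
13^6 mod 30 = 19
13^7 mod 30 = 7
13^8 mod 30 = 1
13^9 mod 30 = 13
13^10 mod 30 = 19
13^11 mod 30 = 7
13^12 mod 30 = 1
13^13 mod 30 = 13
13^14 mod 30 = 19
13^15 mod 30 = 7
13^16 mod 30 = 1
13^17 mod 30 = 13
13^18 mod 30 = 19
13^19 mod 30 = 7


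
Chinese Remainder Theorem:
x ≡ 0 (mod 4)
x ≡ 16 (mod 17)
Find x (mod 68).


M = 4*17 = 68
M1 = M/4 = 17, M2 = M/17 = 4
M1^(-1) mod 4 = 1, M2^(-1) mod 17 = 13
x = 0*17*1 + 16*4*13 = 832
832 mod 68 = 16
Check: 16 mod 4 = 0 ✓, 16 mod 17 = 16 ✓

x ≡ 16 (mod 68)


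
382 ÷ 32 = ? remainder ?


382 = 32 * 11 + 30
Check: 352 + 30 = 382

q = 11, r = 30


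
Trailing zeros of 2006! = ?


floor(2006/5) = 401
floor(2006/25) = 80
floor(2006/125) = 16
floor(2006/625) = 3
Total = 500

500 trailing zeros


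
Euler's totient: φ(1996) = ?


1996 = 2^2 × 499
Prime factors: 2, 499
φ(1996) = 1996 × (1-1/2) × (1-1/499)
= 1996 × 1/2 × 498/499 = 996

φ(1996) = 996


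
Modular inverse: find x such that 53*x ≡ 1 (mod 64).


Use the extended Euclidean algorithm on (64, 53); each row r = 64*s + 53*t:
r=64, s=1, t=0
r=53, s=0, t=1
q=1: r=11, s=1, t=-1   [64*(1) + 53*(-1) = 11]
q=4: r=9, s=-4, t=5   [64*(-4) + 53*(5) = 9]
q=1: r=2, s=5, t=-6   [64*(5) + 53*(-6) = 2]
q=4: r=1, s=-24, t=29   [64*(-24) + 53*(29) = 1]
q=2: r=0, s=53, t=-64   [64*(53) + 53*(-64) = 0]
GCD = 1 with t = 29, so 53*(29) ≡ 1 (mod 64)
Inverse = 29 mod 64 = 29
Check: 53 * 29 = 1537 ≡ 1 (mod 64)

53^(-1) ≡ 29 (mod 64)


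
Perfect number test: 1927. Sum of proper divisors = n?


Proper divisors of 1927: 1, 41, 47
Sum = 1 + 41 + 47 = 89

No, 1927 is not perfect (89 ≠ 1927)


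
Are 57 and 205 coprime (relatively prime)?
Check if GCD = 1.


Euclidean algorithm:
205 = 3 * 57 + 34
57 = 1 * 34 + 23
34 = 1 * 23 + 11
23 = 2 * 11 + 1
11 = 11 * 1 + 0
GCD(57, 205) = 1

Yes, coprime (GCD = 1)


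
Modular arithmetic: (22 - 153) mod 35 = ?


22 - 153 = -131
-131 mod 35 = 9


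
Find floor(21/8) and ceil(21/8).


21/8 = 2.6250
floor = 2
ceil = 3

floor = 2, ceil = 3


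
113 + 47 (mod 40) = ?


113 + 47 = 160
160 mod 40 = 0


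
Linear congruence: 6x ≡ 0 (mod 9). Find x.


GCD(6, 9) = 3 divides 0
Divide: 2x ≡ 0 (mod 3)
x ≡ 0 (mod 3)


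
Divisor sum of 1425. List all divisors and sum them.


Divisors of 1425: 1, 3, 5, 15, 19, 25, 57, 75, 95, 285, 475, 1425
Sum = 1 + 3 + 5 + 15 + 19 + 25 + 57 + 75 + 95 + 285 + 475 + 1425 = 2480

σ(1425) = 2480


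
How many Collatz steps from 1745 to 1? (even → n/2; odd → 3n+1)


1745 → 5236 → 2618 → 1309 → 3928 → 1964 → 982 → 491 → 1474 → 737 → 2212 → 1106 → 553 → 1660 → 830 → 415 → 1246 → 623 → 1870 → 935 → 2806 → 1403 → 4210 → 2105 → 6316 → 3158 → 1579 → 4738 → 2369 → 7108 → 3554 → 1777 → 5332 → 2666 → 1333 → 4000 → 2000 → 1000 → 500 → 250 → 125 → 376 → 188 → 94 → 47 → 142 → 71 → 214 → 107 → 322 → 161 → 484 → 242 → 121 → 364 → 182 → 91 → 274 → 137 → 412 → 206 → 103 → 310 → 155 → 466 → 233 → 700 → 350 → 175 → 526 → 263 → 790 → 395 → 1186 → 593 → 1780 → 890 → 445 → 1336 → 668 → 334 → 167 → 502 → 251 → 754 → 377 → 1132 → 566 → 283 → 850 → 425 → 1276 → 638 → 319 → 958 → 479 → 1438 → 719 → 2158 → 1079 → 3238 → 1619 → 4858 → 2429 → 7288 → 3644 → 1822 → 911 → 2734 → 1367 → 4102 → 2051 → 6154 → 3077 → 9232 → 4616 → 2308 → 1154 → 577 → 1732 → 866 → 433 → 1300 → 650 → 325 → 976 → 488 → 244 → 122 → 61 → 184 → 92 → 46 → 23 → 70 → 35 → 106 → 53 → 160 → 80 → 40 → 20 → 10 → 5 → 16 → 8 → 4 → 2 → 1
Total steps = 148

148 steps


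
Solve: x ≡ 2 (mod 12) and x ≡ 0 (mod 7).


M = 12*7 = 84
M1 = M/12 = 7, M2 = M/7 = 12
M1^(-1) mod 12 = 7, M2^(-1) mod 7 = 3
x = 2*7*7 + 0*12*3 = 98
98 mod 84 = 14
Check: 14 mod 12 = 2 ✓, 14 mod 7 = 0 ✓

x ≡ 14 (mod 84)


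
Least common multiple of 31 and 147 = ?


GCD(31, 147) = 1
LCM = 31*147/1 = 4557/1 = 4557

LCM = 4557


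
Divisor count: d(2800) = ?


2800 = 2^4 × 5^2 × 7^1
d(2800) = (4+1) × (2+1) × (1+1) = 30

30 divisors


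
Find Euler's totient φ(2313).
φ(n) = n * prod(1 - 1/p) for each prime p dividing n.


2313 = 3^2 × 257
Prime factors: 3, 257
φ(2313) = 2313 × (1-1/3) × (1-1/257)
= 2313 × 2/3 × 256/257 = 1536

φ(2313) = 1536


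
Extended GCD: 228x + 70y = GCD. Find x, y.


Tabular extended Euclidean (each row: r = 228*s + 70*t):
r=228, s=1, t=0
r=70, s=0, t=1
q=3: r=18, s=1, t=-3   [228*(1) + 70*(-3) = 18]
q=3: r=16, s=-3, t=10   [228*(-3) + 70*(10) = 16]
q=1: r=2, s=4, t=-13   [228*(4) + 70*(-13) = 2]
q=8: r=0, s=-35, t=114   [228*(-35) + 70*(114) = 0]
GCD = 2; from the row with r=2: x=4, y=-13
Check: 228*(4) + 70*(-13) = 912 - 910 = 2

GCD = 2, x = 4, y = -13


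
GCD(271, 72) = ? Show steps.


271 = 3 * 72 + 55
72 = 1 * 55 + 17
55 = 3 * 17 + 4
17 = 4 * 4 + 1
4 = 4 * 1 + 0
GCD = 1


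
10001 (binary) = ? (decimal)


10001 (base 2) = 17 (decimal)
17 (decimal) = 17 (base 10)


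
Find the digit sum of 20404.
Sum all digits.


2 + 0 + 4 + 0 + 4 = 10


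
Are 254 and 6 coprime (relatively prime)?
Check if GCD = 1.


Euclidean algorithm:
254 = 42 * 6 + 2
6 = 3 * 2 + 0
GCD(254, 6) = 2

No, not coprime (GCD = 2)


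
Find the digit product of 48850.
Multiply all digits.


4 × 8 × 8 × 5 × 0 = 0


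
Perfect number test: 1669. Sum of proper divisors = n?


Proper divisors of 1669: 1
Sum = 1 = 1

No, 1669 is not perfect (1 ≠ 1669)


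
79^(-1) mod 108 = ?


Use the extended Euclidean algorithm on (108, 79); each row r = 108*s + 79*t:
r=108, s=1, t=0
r=79, s=0, t=1
q=1: r=29, s=1, t=-1   [108*(1) + 79*(-1) = 29]
q=2: r=21, s=-2, t=3   [108*(-2) + 79*(3) = 21]
q=1: r=8, s=3, t=-4   [108*(3) + 79*(-4) = 8]
q=2: r=5, s=-8, t=11   [108*(-8) + 79*(11) = 5]
q=1: r=3, s=11, t=-15   [108*(11) + 79*(-15) = 3]
q=1: r=2, s=-19, t=26   [108*(-19) + 79*(26) = 2]
q=1: r=1, s=30, t=-41   [108*(30) + 79*(-41) = 1]
q=2: r=0, s=-79, t=108   [108*(-79) + 79*(108) = 0]
GCD = 1 with t = -41, so 79*(-41) ≡ 1 (mod 108)
Inverse = -41 mod 108 = 67
Check: 79 * 67 = 5293 ≡ 1 (mod 108)

79^(-1) ≡ 67 (mod 108)


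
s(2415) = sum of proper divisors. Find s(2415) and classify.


Proper divisors: 1, 3, 5, 7, 15, 21, 23, 35, 69, 105, 115, 161, 345, 483, 805
Sum = 1 + 3 + 5 + 7 + 15 + 21 + 23 + 35 + 69 + 105 + 115 + 161 + 345 + 483 + 805 = 2193
2193 < 2415 → deficient

s(2415) = 2193 (deficient)


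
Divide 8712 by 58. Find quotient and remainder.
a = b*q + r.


8712 = 58 * 150 + 12
Check: 8700 + 12 = 8712

q = 150, r = 12


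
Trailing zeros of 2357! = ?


floor(2357/5) = 471
floor(2357/25) = 94
floor(2357/125) = 18
floor(2357/625) = 3
Total = 586

586 trailing zeros


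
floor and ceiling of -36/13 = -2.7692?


-36/13 = -2.7692
floor = -3
ceil = -2

floor = -3, ceil = -2


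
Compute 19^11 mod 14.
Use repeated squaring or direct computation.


19^1 mod 14 = 5
19^2 mod 14 = 11
19^3 mod 14 = 13
19^4 mod 14 = 9
19^5 mod 14 = 3
19^6 mod 14 = 1
19^7 mod 14 = 5
19^8 mod 14 = 11
19^9 mod 14 = 13
19^10 mod 14 = 9
19^11 mod 14 = 3


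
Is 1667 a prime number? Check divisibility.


Check divisors up to sqrt(1667) = 40.8289
No divisors found.
1667 is prime.

Yes, 1667 is prime


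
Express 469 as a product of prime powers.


469 / 7 = 67
67 / 67 = 1
469 = 7 × 67


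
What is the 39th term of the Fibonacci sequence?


Sequence: 1, 1, 2, 3, 5, 8, 13, 21, 34, 55, 89, 144, 233, 377, 610, 987, 1597, 2584, 4181, 6765, 10946, 17711, 28657, 46368, 75025, 121393, 196418, 317811, 514229, 832040, 1346269, 2178309, 3524578, 5702887, 9227465, 14930352, 24157817, 39088169, 63245986
F(39) = 63245986


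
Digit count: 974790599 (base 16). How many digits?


974790599 in base 16 = 3A1A1FC7
Number of digits = 8

8 digits (base 16)


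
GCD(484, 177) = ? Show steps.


484 = 2 * 177 + 130
177 = 1 * 130 + 47
130 = 2 * 47 + 36
47 = 1 * 36 + 11
36 = 3 * 11 + 3
11 = 3 * 3 + 2
3 = 1 * 2 + 1
2 = 2 * 1 + 0
GCD = 1


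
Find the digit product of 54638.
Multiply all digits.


5 × 4 × 6 × 3 × 8 = 2880


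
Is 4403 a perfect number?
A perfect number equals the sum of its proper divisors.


Proper divisors of 4403: 1, 7, 17, 37, 119, 259, 629
Sum = 1 + 7 + 17 + 37 + 119 + 259 + 629 = 1069

No, 4403 is not perfect (1069 ≠ 4403)


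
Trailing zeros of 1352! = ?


floor(1352/5) = 270
floor(1352/25) = 54
floor(1352/125) = 10
floor(1352/625) = 2
Total = 336

336 trailing zeros


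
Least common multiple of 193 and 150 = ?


GCD(193, 150) = 1
LCM = 193*150/1 = 28950/1 = 28950

LCM = 28950


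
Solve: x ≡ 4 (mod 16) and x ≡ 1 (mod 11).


M = 16*11 = 176
M1 = M/16 = 11, M2 = M/11 = 16
M1^(-1) mod 16 = 3, M2^(-1) mod 11 = 9
x = 4*11*3 + 1*16*9 = 276
276 mod 176 = 100
Check: 100 mod 16 = 4 ✓, 100 mod 11 = 1 ✓

x ≡ 100 (mod 176)


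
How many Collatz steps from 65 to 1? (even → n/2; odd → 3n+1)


65 → 196 → 98 → 49 → 148 → 74 → 37 → 112 → 56 → 28 → 14 → 7 → 22 → 11 → 34 → 17 → 52 → 26 → 13 → 40 → 20 → 10 → 5 → 16 → 8 → 4 → 2 → 1
Total steps = 27

27 steps


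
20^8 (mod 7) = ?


20^1 mod 7 = 6
20^2 mod 7 = 1
20^3 mod 7 = 6
20^4 mod 7 = 1
20^5 mod 7 = 6
20^6 mod 7 = 1
20^7 mod 7 = 6
20^8 mod 7 = 1


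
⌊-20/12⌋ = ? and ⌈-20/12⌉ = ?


-20/12 = -1.6667
floor = -2
ceil = -1

floor = -2, ceil = -1


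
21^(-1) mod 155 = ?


Use the extended Euclidean algorithm on (155, 21); each row r = 155*s + 21*t:
r=155, s=1, t=0
r=21, s=0, t=1
q=7: r=8, s=1, t=-7   [155*(1) + 21*(-7) = 8]
q=2: r=5, s=-2, t=15   [155*(-2) + 21*(15) = 5]
q=1: r=3, s=3, t=-22   [155*(3) + 21*(-22) = 3]
q=1: r=2, s=-5, t=37   [155*(-5) + 21*(37) = 2]
q=1: r=1, s=8, t=-59   [155*(8) + 21*(-59) = 1]
q=2: r=0, s=-21, t=155   [155*(-21) + 21*(155) = 0]
GCD = 1 with t = -59, so 21*(-59) ≡ 1 (mod 155)
Inverse = -59 mod 155 = 96
Check: 21 * 96 = 2016 ≡ 1 (mod 155)

21^(-1) ≡ 96 (mod 155)


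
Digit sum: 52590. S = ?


5 + 2 + 5 + 9 + 0 = 21


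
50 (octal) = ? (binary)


50 (base 8) = 40 (decimal)
40 (decimal) = 101000 (base 2)


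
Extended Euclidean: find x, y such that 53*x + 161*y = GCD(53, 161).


Tabular extended Euclidean (each row: r = 53*s + 161*t):
r=53, s=1, t=0
r=161, s=0, t=1
q=0: r=53, s=1, t=0   [53*(1) + 161*(0) = 53]
q=3: r=2, s=-3, t=1   [53*(-3) + 161*(1) = 2]
q=26: r=1, s=79, t=-26   [53*(79) + 161*(-26) = 1]
q=2: r=0, s=-161, t=53   [53*(-161) + 161*(53) = 0]
GCD = 1; from the row with r=1: x=79, y=-26
Check: 53*(79) + 161*(-26) = 4187 - 4186 = 1

GCD = 1, x = 79, y = -26


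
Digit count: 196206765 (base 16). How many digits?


196206765 in base 16 = BB1E0AD
Number of digits = 7

7 digits (base 16)


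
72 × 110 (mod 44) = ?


72 × 110 = 7920
7920 mod 44 = 0


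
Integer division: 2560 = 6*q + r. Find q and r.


2560 = 6 * 426 + 4
Check: 2556 + 4 = 2560

q = 426, r = 4


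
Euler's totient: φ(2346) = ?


2346 = 2 × 3 × 17 × 23
Prime factors: 2, 3, 17, 23
φ(2346) = 2346 × (1-1/2) × (1-1/3) × (1-1/17) × (1-1/23)
= 2346 × 1/2 × 2/3 × 16/17 × 22/23 = 704

φ(2346) = 704


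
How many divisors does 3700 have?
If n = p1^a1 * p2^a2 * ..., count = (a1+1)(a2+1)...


3700 = 2^2 × 5^2 × 37^1
d(3700) = (2+1) × (2+1) × (1+1) = 18

18 divisors


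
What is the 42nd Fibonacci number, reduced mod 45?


F(k) mod 45 for k=1..42:
1, 1, 2, 3, 5, 8, 13, 21, 34, 10, 44, 9, 8, 17, 25, 42, 22, 19, 41, 15, 11, 26, 37, 18, 10, 28, 38, 21, 14, 35, 4, 39, 43, 37, 35, 27, 17, 44, 16, 15, 31, 1
F(42) mod 45 = 1


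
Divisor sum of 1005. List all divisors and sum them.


Divisors of 1005: 1, 3, 5, 15, 67, 201, 335, 1005
Sum = 1 + 3 + 5 + 15 + 67 + 201 + 335 + 1005 = 1632

σ(1005) = 1632


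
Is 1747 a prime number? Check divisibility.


Check divisors up to sqrt(1747) = 41.7971
No divisors found.
1747 is prime.

Yes, 1747 is prime


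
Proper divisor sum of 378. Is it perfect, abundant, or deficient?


Proper divisors: 1, 2, 3, 6, 7, 9, 14, 18, 21, 27, 42, 54, 63, 126, 189
Sum = 1 + 2 + 3 + 6 + 7 + 9 + 14 + 18 + 21 + 27 + 42 + 54 + 63 + 126 + 189 = 582
582 > 378 → abundant

s(378) = 582 (abundant)


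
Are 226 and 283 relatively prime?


Euclidean algorithm:
283 = 1 * 226 + 57
226 = 3 * 57 + 55
57 = 1 * 55 + 2
55 = 27 * 2 + 1
2 = 2 * 1 + 0
GCD(226, 283) = 1

Yes, coprime (GCD = 1)


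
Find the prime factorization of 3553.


3553 / 11 = 323
323 / 17 = 19
19 / 19 = 1
3553 = 11 × 17 × 19


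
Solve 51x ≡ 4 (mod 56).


GCD(51, 56) = 1, unique solution
a^(-1) mod 56 = 11
x = 11 * 4 mod 56 = 44

x ≡ 44 (mod 56)


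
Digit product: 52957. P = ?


5 × 2 × 9 × 5 × 7 = 3150


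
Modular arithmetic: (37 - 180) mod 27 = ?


37 - 180 = -143
-143 mod 27 = 19


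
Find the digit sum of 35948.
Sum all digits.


3 + 5 + 9 + 4 + 8 = 29


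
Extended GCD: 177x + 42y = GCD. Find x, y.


Tabular extended Euclidean (each row: r = 177*s + 42*t):
r=177, s=1, t=0
r=42, s=0, t=1
q=4: r=9, s=1, t=-4   [177*(1) + 42*(-4) = 9]
q=4: r=6, s=-4, t=17   [177*(-4) + 42*(17) = 6]
q=1: r=3, s=5, t=-21   [177*(5) + 42*(-21) = 3]
q=2: r=0, s=-14, t=59   [177*(-14) + 42*(59) = 0]
GCD = 3; from the row with r=3: x=5, y=-21
Check: 177*(5) + 42*(-21) = 885 - 882 = 3

GCD = 3, x = 5, y = -21


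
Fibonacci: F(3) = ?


Sequence: 1, 1, 2
F(3) = 2


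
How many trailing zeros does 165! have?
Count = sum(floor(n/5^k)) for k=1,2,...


floor(165/5) = 33
floor(165/25) = 6
floor(165/125) = 1
Total = 40

40 trailing zeros


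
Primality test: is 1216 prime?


1216 / 2 = 608 (exact division)
1216 is NOT prime.

No, 1216 is not prime


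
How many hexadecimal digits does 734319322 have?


734319322 in base 16 = 2BC4D2DA
Number of digits = 8

8 digits (base 16)


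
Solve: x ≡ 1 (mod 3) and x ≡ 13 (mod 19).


M = 3*19 = 57
M1 = M/3 = 19, M2 = M/19 = 3
M1^(-1) mod 3 = 1, M2^(-1) mod 19 = 13
x = 1*19*1 + 13*3*13 = 526
526 mod 57 = 13
Check: 13 mod 3 = 1 ✓, 13 mod 19 = 13 ✓

x ≡ 13 (mod 57)


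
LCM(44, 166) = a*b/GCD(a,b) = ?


GCD(44, 166) = 2
LCM = 44*166/2 = 7304/2 = 3652

LCM = 3652


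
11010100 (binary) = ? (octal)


11010100 (base 2) = 212 (decimal)
212 (decimal) = 324 (base 8)


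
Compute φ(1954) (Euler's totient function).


1954 = 2 × 977
Prime factors: 2, 977
φ(1954) = 1954 × (1-1/2) × (1-1/977)
= 1954 × 1/2 × 976/977 = 976

φ(1954) = 976


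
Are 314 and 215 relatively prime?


Euclidean algorithm:
314 = 1 * 215 + 99
215 = 2 * 99 + 17
99 = 5 * 17 + 14
17 = 1 * 14 + 3
14 = 4 * 3 + 2
3 = 1 * 2 + 1
2 = 2 * 1 + 0
GCD(314, 215) = 1

Yes, coprime (GCD = 1)


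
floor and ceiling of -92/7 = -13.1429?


-92/7 = -13.1429
floor = -14
ceil = -13

floor = -14, ceil = -13


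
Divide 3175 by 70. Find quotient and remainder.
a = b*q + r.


3175 = 70 * 45 + 25
Check: 3150 + 25 = 3175

q = 45, r = 25


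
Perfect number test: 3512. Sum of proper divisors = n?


Proper divisors of 3512: 1, 2, 4, 8, 439, 878, 1756
Sum = 1 + 2 + 4 + 8 + 439 + 878 + 1756 = 3088

No, 3512 is not perfect (3088 ≠ 3512)


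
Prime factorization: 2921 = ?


2921 / 23 = 127
127 / 127 = 1
2921 = 23 × 127


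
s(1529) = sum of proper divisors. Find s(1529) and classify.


Proper divisors: 1, 11, 139
Sum = 1 + 11 + 139 = 151
151 < 1529 → deficient

s(1529) = 151 (deficient)


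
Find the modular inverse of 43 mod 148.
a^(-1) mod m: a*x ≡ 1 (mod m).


Use the extended Euclidean algorithm on (148, 43); each row r = 148*s + 43*t:
r=148, s=1, t=0
r=43, s=0, t=1
q=3: r=19, s=1, t=-3   [148*(1) + 43*(-3) = 19]
q=2: r=5, s=-2, t=7   [148*(-2) + 43*(7) = 5]
q=3: r=4, s=7, t=-24   [148*(7) + 43*(-24) = 4]
q=1: r=1, s=-9, t=31   [148*(-9) + 43*(31) = 1]
q=4: r=0, s=43, t=-148   [148*(43) + 43*(-148) = 0]
GCD = 1 with t = 31, so 43*(31) ≡ 1 (mod 148)
Inverse = 31 mod 148 = 31
Check: 43 * 31 = 1333 ≡ 1 (mod 148)

43^(-1) ≡ 31 (mod 148)
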